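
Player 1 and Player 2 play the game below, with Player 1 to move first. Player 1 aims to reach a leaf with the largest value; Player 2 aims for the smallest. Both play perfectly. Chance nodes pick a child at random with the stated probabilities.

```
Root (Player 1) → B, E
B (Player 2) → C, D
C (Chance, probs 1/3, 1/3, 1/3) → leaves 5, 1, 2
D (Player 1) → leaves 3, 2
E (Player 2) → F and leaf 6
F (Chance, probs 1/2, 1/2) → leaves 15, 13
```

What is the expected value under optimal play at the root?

C (Chance): 1/3·5 + 1/3·1 + 1/3·2 = 2.67
D (Player 1): max(3, 2) = 3
B (Player 2): min(2.67, 3) = 2.67
F (Chance): 1/2·15 + 1/2·13 = 14
E (Player 2): min(14, 6) = 6
Root (Player 1): max(2.67, 6) = 6

6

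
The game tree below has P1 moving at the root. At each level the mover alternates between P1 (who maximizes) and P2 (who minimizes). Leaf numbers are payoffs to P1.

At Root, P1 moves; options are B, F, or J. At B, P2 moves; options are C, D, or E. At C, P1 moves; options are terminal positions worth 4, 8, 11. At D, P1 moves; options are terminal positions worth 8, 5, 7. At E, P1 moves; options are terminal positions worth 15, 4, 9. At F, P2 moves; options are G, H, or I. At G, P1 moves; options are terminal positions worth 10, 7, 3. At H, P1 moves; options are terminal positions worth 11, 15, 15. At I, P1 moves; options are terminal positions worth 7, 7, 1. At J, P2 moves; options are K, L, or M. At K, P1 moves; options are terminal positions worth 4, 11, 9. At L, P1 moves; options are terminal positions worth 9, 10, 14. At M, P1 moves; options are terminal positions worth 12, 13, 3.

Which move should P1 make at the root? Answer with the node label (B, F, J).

C (P1): max(4, 8, 11) = 11
D (P1): max(8, 5, 7) = 8
E (P1): max(15, 4, 9) = 15
B (P2): min(11, 8, 15) = 8
G (P1): max(10, 7, 3) = 10
H (P1): max(11, 15, 15) = 15
I (P1): max(7, 7, 1) = 7
F (P2): min(10, 15, 7) = 7
K (P1): max(4, 11, 9) = 11
L (P1): max(9, 10, 14) = 14
M (P1): max(12, 13, 3) = 13
J (P2): min(11, 14, 13) = 11
Root (P1): max(8, 7, 11) = 11
P1 picks the child with the highest value: J (value 11).

J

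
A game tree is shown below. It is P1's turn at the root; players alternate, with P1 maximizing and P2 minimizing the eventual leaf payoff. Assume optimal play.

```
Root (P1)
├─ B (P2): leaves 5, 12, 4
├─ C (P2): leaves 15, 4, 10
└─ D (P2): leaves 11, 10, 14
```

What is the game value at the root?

10

B (P2): min(5, 12, 4) = 4
C (P2): min(15, 4, 10) = 4
D (P2): min(11, 10, 14) = 10
Root (P1): max(4, 4, 10) = 10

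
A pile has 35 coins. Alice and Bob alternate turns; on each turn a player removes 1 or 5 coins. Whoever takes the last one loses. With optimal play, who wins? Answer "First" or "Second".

Second

Mark each pile size as W (mover wins) or L (mover loses):
i:   0  1  2  3  4  5  6  7  8  9 10 11 12 13 14 15 16 17 18 19 20 21 22 23 24 25 26 27 28 29 30 31 32 33 34 35
     W  L  W  L  W  L  W  L  W  L  W  L  W  L  W  L  W  L  W  L  W  L  W  L  W  L  W  L  W  L  W  L  W  L  W  L
Position 35 is L, so the second player wins.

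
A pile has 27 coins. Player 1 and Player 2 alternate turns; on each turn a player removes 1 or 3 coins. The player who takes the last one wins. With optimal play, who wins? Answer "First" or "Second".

Compute winning (W) and losing (L) positions by backward induction:
i:   0  1  2  3  4  5  6  7  8  9 10 11 12 13 14 15 16 17 18 19 20 21 22 23 24 25 26 27
     L  W  L  W  L  W  L  W  L  W  L  W  L  W  L  W  L  W  L  W  L  W  L  W  L  W  L  W
Position 27 is W, so the first player wins.

First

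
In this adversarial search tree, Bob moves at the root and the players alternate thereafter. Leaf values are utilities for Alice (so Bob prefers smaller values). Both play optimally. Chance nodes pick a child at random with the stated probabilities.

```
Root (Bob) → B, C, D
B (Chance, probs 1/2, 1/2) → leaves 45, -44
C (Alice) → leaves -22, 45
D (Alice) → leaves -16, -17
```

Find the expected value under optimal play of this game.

B (Chance): 1/2·45 + 1/2·-44 = 0.5
C (Alice): max(-22, 45) = 45
D (Alice): max(-16, -17) = -16
Root (Bob): min(0.5, 45, -16) = -16

-16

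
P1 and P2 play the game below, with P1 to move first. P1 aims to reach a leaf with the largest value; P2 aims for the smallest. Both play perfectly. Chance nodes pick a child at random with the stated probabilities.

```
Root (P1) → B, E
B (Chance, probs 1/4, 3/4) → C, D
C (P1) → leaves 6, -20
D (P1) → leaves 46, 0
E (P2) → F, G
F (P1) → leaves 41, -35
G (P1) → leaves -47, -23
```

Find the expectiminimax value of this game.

C (P1): max(6, -20) = 6
D (P1): max(46, 0) = 46
B (Chance): 1/4·6 + 3/4·46 = 36
F (P1): max(41, -35) = 41
G (P1): max(-47, -23) = -23
E (P2): min(41, -23) = -23
Root (P1): max(36, -23) = 36

36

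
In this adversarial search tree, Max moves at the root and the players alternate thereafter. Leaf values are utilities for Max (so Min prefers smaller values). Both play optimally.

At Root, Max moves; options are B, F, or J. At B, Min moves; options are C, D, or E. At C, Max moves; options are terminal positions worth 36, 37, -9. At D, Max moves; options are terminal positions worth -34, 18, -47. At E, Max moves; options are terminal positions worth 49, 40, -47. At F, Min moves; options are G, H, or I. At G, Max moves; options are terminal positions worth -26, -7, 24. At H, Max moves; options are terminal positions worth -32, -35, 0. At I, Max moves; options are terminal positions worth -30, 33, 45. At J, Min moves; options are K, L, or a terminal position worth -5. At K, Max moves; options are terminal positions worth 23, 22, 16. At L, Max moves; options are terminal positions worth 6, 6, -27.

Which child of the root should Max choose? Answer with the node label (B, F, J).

B

C (Max): max(36, 37, -9) = 37
D (Max): max(-34, 18, -47) = 18
E (Max): max(49, 40, -47) = 49
B (Min): min(37, 18, 49) = 18
G (Max): max(-26, -7, 24) = 24
H (Max): max(-32, -35, 0) = 0
I (Max): max(-30, 33, 45) = 45
F (Min): min(24, 0, 45) = 0
K (Max): max(23, 22, 16) = 23
L (Max): max(6, 6, -27) = 6
J (Min): min(23, 6, -5) = -5
Root (Max): max(18, 0, -5) = 18
Max picks the child with the highest value: B (value 18).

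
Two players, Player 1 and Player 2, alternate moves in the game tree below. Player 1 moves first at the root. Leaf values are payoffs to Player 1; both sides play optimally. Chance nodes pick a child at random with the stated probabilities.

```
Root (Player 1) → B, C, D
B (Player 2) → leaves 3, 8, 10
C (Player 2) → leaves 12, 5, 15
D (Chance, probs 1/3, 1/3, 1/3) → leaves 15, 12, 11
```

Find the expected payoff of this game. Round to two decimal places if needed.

12.67

B (Player 2): min(3, 8, 10) = 3
C (Player 2): min(12, 5, 15) = 5
D (Chance): 1/3·15 + 1/3·12 + 1/3·11 = 12.67
Root (Player 1): max(3, 5, 12.67) = 12.67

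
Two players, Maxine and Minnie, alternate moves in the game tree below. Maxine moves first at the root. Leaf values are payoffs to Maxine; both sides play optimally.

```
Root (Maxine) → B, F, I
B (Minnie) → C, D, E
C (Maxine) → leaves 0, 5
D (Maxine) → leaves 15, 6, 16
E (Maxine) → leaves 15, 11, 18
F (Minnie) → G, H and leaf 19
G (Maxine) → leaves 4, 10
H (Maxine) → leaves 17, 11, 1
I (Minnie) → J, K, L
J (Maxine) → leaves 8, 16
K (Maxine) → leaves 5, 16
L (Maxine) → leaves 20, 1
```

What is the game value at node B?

5

C: max(0, 5) = 5
D: max(15, 6, 16) = 16
E: max(15, 11, 18) = 18
B: min(5, 16, 18) = 5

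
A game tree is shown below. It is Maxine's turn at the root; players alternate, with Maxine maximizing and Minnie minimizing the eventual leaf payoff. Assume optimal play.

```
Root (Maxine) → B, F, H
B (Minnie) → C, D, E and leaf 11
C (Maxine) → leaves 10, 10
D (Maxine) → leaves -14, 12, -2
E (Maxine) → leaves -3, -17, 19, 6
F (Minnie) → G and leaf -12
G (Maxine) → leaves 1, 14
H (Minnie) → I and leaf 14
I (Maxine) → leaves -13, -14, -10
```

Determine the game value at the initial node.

C (Maxine): max(10, 10) = 10
D (Maxine): max(-14, 12, -2) = 12
E (Maxine): max(-3, -17, 19, 6) = 19
B (Minnie): min(10, 12, 19, 11) = 10
G (Maxine): max(1, 14) = 14
F (Minnie): min(14, -12) = -12
I (Maxine): max(-13, -14, -10) = -10
H (Minnie): min(-10, 14) = -10
Root (Maxine): max(10, -12, -10) = 10

10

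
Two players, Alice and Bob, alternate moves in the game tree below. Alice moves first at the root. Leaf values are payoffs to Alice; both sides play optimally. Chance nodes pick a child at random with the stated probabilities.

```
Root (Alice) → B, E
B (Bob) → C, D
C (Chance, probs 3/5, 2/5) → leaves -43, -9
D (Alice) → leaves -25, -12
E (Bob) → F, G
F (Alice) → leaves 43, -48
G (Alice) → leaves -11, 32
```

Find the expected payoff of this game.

C (Chance): 3/5·-43 + 2/5·-9 = -29.4
D (Alice): max(-25, -12) = -12
B (Bob): min(-29.4, -12) = -29.4
F (Alice): max(43, -48) = 43
G (Alice): max(-11, 32) = 32
E (Bob): min(43, 32) = 32
Root (Alice): max(-29.4, 32) = 32

32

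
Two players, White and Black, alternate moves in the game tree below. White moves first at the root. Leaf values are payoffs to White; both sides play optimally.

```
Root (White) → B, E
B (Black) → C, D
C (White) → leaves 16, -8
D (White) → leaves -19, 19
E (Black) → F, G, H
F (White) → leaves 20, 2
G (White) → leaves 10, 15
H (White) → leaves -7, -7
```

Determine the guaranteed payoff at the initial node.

16

C (White): max(16, -8) = 16
D (White): max(-19, 19) = 19
B (Black): min(16, 19) = 16
F (White): max(20, 2) = 20
G (White): max(10, 15) = 15
H (White): max(-7, -7) = -7
E (Black): min(20, 15, -7) = -7
Root (White): max(16, -7) = 16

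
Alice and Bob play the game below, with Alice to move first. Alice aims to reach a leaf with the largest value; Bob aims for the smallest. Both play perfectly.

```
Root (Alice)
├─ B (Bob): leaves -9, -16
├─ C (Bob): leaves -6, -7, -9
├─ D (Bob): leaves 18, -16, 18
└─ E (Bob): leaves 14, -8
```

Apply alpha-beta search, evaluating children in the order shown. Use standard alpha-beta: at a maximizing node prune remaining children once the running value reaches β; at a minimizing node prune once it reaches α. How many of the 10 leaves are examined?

9

B [α=-∞,β=+∞]: v=-16
C [α=-16,β=+∞]: v=-9
D [α=-9,β=+∞]: v=-16 after child 2 ≤ α → α-cutoff, skip 1
E [α=-9,β=+∞]: v=-8
Root [α=-∞,β=+∞]: v=-8
Leaves evaluated: 9 of 10.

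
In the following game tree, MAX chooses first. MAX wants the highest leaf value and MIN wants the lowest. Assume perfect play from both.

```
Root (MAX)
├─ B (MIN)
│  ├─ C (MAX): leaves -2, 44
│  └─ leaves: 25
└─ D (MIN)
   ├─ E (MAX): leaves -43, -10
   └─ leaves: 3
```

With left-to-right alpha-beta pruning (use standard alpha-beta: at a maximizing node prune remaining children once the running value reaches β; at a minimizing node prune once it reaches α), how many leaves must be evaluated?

C [α=-∞,β=+∞]: v=44
B [α=-∞,β=+∞]: v=25
E [α=25,β=+∞]: v=-10
D [α=25,β=+∞]: v=-10 after child 1 ≤ α → α-cutoff, skip 1
Root [α=-∞,β=+∞]: v=25
Leaves evaluated: 5 of 6.

5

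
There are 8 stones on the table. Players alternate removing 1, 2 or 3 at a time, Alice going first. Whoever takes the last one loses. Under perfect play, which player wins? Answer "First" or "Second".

W/L table (W = player to move can force a win):
i:   0  1  2  3  4  5  6  7  8
     W  L  W  W  W  L  W  W  W
Position 8 is W, so the first player wins.

First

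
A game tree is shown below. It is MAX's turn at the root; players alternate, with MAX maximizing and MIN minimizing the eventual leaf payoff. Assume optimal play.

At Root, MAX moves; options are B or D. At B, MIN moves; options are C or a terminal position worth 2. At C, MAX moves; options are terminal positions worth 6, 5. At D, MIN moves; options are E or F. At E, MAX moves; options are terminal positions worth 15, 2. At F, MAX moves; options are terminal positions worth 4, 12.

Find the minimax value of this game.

12

C (MAX): max(6, 5) = 6
B (MIN): min(6, 2) = 2
E (MAX): max(15, 2) = 15
F (MAX): max(4, 12) = 12
D (MIN): min(15, 12) = 12
Root (MAX): max(2, 12) = 12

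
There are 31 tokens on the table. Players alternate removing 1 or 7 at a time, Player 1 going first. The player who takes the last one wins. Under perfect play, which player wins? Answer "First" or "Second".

Mark each pile size as W (mover wins) or L (mover loses):
i:   0  1  2  3  4  5  6  7  8  9 10 11 12 13 14 15 16 17 18 19 20 21 22 23 24 25 26 27 28 29 30 31
     L  W  L  W  L  W  L  W  L  W  L  W  L  W  L  W  L  W  L  W  L  W  L  W  L  W  L  W  L  W  L  W
Position 31 is W, so the first player wins.

First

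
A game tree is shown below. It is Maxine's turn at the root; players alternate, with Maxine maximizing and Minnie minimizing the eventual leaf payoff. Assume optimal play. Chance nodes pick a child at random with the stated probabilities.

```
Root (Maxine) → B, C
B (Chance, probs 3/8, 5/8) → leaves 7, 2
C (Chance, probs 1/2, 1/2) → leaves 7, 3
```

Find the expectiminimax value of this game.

B (Chance): 3/8·7 + 5/8·2 = 3.88
C (Chance): 1/2·7 + 1/2·3 = 5
Root (Maxine): max(3.88, 5) = 5

5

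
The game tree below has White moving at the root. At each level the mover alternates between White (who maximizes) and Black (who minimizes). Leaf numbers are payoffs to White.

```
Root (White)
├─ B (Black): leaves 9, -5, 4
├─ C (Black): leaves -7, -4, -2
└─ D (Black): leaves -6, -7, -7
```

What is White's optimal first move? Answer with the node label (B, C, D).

B (Black): min(9, -5, 4) = -5
C (Black): min(-7, -4, -2) = -7
D (Black): min(-6, -7, -7) = -7
Root (White): max(-5, -7, -7) = -5
White picks the child with the highest value: B (value -5).

B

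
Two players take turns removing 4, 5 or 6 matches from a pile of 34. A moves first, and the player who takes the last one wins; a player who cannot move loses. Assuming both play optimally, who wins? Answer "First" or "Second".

Positions where the player to move wins (W) vs loses (L):
i:   0  1  2  3  4  5  6  7  8  9 10 11 12 13 14 15 16 17 18 19 20 21 22 23 24 25 26 27 28 29 30 31 32 33 34
     L  L  L  L  W  W  W  W  W  W  L  L  L  L  W  W  W  W  W  W  L  L  L  L  W  W  W  W  W  W  L  L  L  L  W
Position 34 is W, so the first player wins.

First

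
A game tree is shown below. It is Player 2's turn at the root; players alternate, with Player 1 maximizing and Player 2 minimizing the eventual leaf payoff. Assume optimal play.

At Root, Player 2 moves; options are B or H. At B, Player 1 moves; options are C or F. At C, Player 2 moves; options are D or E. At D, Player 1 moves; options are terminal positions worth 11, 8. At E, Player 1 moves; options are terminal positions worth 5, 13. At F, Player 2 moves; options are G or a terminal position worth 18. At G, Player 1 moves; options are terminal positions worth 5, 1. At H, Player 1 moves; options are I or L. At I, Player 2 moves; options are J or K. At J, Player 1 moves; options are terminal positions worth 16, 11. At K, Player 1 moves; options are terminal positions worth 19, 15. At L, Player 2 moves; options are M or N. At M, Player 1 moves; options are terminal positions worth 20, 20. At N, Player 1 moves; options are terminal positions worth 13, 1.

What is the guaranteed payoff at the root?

11

D (Player 1): max(11, 8) = 11
E (Player 1): max(5, 13) = 13
C (Player 2): min(11, 13) = 11
G (Player 1): max(5, 1) = 5
F (Player 2): min(5, 18) = 5
B (Player 1): max(11, 5) = 11
J (Player 1): max(16, 11) = 16
K (Player 1): max(19, 15) = 19
I (Player 2): min(16, 19) = 16
M (Player 1): max(20, 20) = 20
N (Player 1): max(13, 1) = 13
L (Player 2): min(20, 13) = 13
H (Player 1): max(16, 13) = 16
Root (Player 2): min(11, 16) = 11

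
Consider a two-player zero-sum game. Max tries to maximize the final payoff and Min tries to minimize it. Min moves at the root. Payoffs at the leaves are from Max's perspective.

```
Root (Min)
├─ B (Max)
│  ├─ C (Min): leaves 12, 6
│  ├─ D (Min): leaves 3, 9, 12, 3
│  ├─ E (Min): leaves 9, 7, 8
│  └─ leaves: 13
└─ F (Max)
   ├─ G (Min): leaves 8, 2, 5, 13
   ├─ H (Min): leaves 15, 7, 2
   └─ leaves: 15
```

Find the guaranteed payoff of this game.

13

C (Min): min(12, 6) = 6
D (Min): min(3, 9, 12, 3) = 3
E (Min): min(9, 7, 8) = 7
B (Max): max(6, 3, 7, 13) = 13
G (Min): min(8, 2, 5, 13) = 2
H (Min): min(15, 7, 2) = 2
F (Max): max(2, 2, 15) = 15
Root (Min): min(13, 15) = 13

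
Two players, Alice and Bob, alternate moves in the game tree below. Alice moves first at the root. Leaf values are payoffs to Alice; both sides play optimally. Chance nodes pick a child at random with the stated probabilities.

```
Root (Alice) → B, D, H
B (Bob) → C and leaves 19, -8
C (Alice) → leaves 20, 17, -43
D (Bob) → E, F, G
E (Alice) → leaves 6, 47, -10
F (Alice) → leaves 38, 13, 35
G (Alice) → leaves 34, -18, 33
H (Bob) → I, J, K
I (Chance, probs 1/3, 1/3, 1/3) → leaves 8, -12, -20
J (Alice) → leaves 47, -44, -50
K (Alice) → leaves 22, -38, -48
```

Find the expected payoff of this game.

C (Alice): max(20, 17, -43) = 20
B (Bob): min(20, 19, -8) = -8
E (Alice): max(6, 47, -10) = 47
F (Alice): max(38, 13, 35) = 38
G (Alice): max(34, -18, 33) = 34
D (Bob): min(47, 38, 34) = 34
I (Chance): 1/3·8 + 1/3·-12 + 1/3·-20 = -8
J (Alice): max(47, -44, -50) = 47
K (Alice): max(22, -38, -48) = 22
H (Bob): min(-8, 47, 22) = -8
Root (Alice): max(-8, 34, -8) = 34

34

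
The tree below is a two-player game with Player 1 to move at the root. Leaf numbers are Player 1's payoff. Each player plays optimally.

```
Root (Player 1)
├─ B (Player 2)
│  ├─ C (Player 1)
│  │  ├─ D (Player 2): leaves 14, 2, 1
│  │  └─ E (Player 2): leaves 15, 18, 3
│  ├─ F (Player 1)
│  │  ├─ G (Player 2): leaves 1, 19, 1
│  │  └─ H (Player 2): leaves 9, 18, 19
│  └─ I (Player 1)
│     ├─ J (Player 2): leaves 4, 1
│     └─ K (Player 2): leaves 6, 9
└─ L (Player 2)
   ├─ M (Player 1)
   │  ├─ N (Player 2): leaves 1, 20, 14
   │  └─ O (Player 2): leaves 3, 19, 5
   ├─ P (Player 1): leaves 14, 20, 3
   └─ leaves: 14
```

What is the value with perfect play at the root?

D (Player 2): min(14, 2, 1) = 1
E (Player 2): min(15, 18, 3) = 3
C (Player 1): max(1, 3) = 3
G (Player 2): min(1, 19, 1) = 1
H (Player 2): min(9, 18, 19) = 9
F (Player 1): max(1, 9) = 9
J (Player 2): min(4, 1) = 1
K (Player 2): min(6, 9) = 6
I (Player 1): max(1, 6) = 6
B (Player 2): min(3, 9, 6) = 3
N (Player 2): min(1, 20, 14) = 1
O (Player 2): min(3, 19, 5) = 3
M (Player 1): max(1, 3) = 3
P (Player 1): max(14, 20, 3) = 20
L (Player 2): min(3, 20, 14) = 3
Root (Player 1): max(3, 3) = 3

3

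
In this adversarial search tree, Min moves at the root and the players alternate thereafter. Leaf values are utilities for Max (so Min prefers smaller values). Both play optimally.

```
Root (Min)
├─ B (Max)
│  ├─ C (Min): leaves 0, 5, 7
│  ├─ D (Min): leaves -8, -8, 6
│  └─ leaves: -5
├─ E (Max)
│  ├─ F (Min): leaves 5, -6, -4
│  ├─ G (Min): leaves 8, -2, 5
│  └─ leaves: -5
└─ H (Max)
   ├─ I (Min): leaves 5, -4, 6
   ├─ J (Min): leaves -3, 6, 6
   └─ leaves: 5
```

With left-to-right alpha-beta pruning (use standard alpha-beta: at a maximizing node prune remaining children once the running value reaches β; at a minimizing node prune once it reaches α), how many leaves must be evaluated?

C [α=-∞,β=+∞]: v=0
D [α=0,β=+∞]: v=-8 after child 1 ≤ α → α-cutoff, skip 2
B [α=-∞,β=+∞]: v=0
F [α=-∞,β=0]: v=-6
G [α=-6,β=0]: v=-2
E [α=-∞,β=0]: v=-2
I [α=-∞,β=-2]: v=-4
J [α=-4,β=-2]: v=-3
H [α=-∞,β=-2]: v=5
Root [α=-∞,β=+∞]: v=-2
Leaves evaluated: 19 of 21.

19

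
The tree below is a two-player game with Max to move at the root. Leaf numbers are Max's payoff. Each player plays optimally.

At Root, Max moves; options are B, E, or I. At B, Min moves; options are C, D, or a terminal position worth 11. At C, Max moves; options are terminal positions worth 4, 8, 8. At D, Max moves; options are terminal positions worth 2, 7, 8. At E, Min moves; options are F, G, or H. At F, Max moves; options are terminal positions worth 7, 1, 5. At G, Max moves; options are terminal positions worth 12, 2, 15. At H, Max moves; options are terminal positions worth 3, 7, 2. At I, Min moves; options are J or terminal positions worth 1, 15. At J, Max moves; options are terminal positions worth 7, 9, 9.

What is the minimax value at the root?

8

C (Max): max(4, 8, 8) = 8
D (Max): max(2, 7, 8) = 8
B (Min): min(8, 8, 11) = 8
F (Max): max(7, 1, 5) = 7
G (Max): max(12, 2, 15) = 15
H (Max): max(3, 7, 2) = 7
E (Min): min(7, 15, 7) = 7
J (Max): max(7, 9, 9) = 9
I (Min): min(9, 1, 15) = 1
Root (Max): max(8, 7, 1) = 8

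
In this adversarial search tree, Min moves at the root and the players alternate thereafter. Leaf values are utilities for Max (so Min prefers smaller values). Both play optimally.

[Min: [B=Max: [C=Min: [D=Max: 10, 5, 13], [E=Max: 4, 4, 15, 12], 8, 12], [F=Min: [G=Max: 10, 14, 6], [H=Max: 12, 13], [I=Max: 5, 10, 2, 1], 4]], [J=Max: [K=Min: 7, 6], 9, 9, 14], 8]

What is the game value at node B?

D: max(10, 5, 13) = 13
E: max(4, 4, 15, 12) = 15
C: min(13, 15, 8, 12) = 8
G: max(10, 14, 6) = 14
H: max(12, 13) = 13
I: max(5, 10, 2, 1) = 10
F: min(14, 13, 10, 4) = 4
B: max(8, 4) = 8

8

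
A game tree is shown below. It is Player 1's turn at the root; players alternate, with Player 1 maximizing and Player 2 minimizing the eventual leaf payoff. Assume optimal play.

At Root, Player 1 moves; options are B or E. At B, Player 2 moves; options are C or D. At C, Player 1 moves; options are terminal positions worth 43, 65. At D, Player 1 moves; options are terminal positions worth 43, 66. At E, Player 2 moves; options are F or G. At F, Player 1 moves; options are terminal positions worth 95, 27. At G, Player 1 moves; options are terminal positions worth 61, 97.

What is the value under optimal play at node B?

C: max(43, 65) = 65
D: max(43, 66) = 66
B: min(65, 66) = 65

65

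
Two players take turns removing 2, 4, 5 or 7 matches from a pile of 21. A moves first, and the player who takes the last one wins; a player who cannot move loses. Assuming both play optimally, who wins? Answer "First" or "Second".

i:   0  1  2  3  4  5  6  7  8  9 10 11 12 13 14 15 16 17 18 19 20 21
     L  L  W  W  W  W  W  W  W  L  L  W  W  W  W  W  W  W  L  L  W  W
Position 21 is W, so the first player wins.

First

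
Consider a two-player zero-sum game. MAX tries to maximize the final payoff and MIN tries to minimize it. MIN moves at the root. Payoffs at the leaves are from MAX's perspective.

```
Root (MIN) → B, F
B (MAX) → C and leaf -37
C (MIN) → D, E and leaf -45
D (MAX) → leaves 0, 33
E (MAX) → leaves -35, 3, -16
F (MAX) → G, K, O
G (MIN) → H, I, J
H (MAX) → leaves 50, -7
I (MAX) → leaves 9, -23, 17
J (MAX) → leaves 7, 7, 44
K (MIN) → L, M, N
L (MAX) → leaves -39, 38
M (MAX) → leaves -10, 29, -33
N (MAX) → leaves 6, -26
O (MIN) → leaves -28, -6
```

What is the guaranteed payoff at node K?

L: max(-39, 38) = 38
M: max(-10, 29, -33) = 29
N: max(6, -26) = 6
K: min(38, 29, 6) = 6

6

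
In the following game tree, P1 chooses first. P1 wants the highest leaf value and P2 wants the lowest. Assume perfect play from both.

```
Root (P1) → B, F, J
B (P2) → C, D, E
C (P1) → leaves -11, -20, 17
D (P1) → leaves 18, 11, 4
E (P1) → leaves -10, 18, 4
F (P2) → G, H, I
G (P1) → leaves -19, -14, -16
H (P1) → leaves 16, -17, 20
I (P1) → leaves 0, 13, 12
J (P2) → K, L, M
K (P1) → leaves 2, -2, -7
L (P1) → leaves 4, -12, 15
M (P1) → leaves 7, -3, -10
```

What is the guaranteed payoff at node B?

C: max(-11, -20, 17) = 17
D: max(18, 11, 4) = 18
E: max(-10, 18, 4) = 18
B: min(17, 18, 18) = 17

17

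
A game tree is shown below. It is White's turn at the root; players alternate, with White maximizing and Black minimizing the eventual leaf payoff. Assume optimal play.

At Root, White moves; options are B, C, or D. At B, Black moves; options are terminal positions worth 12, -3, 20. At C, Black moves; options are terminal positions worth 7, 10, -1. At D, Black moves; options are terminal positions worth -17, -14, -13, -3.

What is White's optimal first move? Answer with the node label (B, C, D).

C

B (Black): min(12, -3, 20) = -3
C (Black): min(7, 10, -1) = -1
D (Black): min(-17, -14, -13, -3) = -17
Root (White): max(-3, -1, -17) = -1
White picks the child with the highest value: C (value -1).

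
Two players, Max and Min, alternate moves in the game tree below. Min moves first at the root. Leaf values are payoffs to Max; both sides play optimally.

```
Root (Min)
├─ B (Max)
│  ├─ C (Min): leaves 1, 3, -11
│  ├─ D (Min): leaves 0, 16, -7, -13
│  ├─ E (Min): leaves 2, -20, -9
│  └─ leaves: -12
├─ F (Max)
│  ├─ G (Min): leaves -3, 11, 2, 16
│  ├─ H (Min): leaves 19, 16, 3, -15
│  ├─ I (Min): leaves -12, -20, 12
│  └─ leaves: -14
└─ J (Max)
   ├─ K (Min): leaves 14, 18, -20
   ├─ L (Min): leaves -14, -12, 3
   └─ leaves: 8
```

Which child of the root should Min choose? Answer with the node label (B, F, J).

B

C (Min): min(1, 3, -11) = -11
D (Min): min(0, 16, -7, -13) = -13
E (Min): min(2, -20, -9) = -20
B (Max): max(-11, -13, -20, -12) = -11
G (Min): min(-3, 11, 2, 16) = -3
H (Min): min(19, 16, 3, -15) = -15
I (Min): min(-12, -20, 12) = -20
F (Max): max(-3, -15, -20, -14) = -3
K (Min): min(14, 18, -20) = -20
L (Min): min(-14, -12, 3) = -14
J (Max): max(-20, -14, 8) = 8
Root (Min): min(-11, -3, 8) = -11
Min picks the child with the lowest value: B (value -11).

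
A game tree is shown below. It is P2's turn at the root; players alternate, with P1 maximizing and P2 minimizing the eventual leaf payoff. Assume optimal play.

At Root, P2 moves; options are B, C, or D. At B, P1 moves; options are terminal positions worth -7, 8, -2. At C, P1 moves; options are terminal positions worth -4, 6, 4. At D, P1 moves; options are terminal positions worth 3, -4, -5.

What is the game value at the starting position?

B (P1): max(-7, 8, -2) = 8
C (P1): max(-4, 6, 4) = 6
D (P1): max(3, -4, -5) = 3
Root (P2): min(8, 6, 3) = 3

3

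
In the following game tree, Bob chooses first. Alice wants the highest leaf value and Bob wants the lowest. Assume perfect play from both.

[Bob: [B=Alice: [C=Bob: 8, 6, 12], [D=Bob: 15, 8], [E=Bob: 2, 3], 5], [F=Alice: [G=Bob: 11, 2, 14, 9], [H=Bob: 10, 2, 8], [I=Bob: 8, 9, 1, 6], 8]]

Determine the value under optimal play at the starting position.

C (Bob): min(8, 6, 12) = 6
D (Bob): min(15, 8) = 8
E (Bob): min(2, 3) = 2
B (Alice): max(6, 8, 2, 5) = 8
G (Bob): min(11, 2, 14, 9) = 2
H (Bob): min(10, 2, 8) = 2
I (Bob): min(8, 9, 1, 6) = 1
F (Alice): max(2, 2, 1, 8) = 8
Root (Bob): min(8, 8) = 8

8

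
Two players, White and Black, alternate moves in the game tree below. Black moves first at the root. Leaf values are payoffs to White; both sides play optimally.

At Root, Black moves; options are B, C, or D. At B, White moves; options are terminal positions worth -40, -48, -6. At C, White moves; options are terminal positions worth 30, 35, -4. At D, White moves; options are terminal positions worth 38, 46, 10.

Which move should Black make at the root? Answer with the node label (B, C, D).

B

B (White): max(-40, -48, -6) = -6
C (White): max(30, 35, -4) = 35
D (White): max(38, 46, 10) = 46
Root (Black): min(-6, 35, 46) = -6
Black picks the child with the lowest value: B (value -6).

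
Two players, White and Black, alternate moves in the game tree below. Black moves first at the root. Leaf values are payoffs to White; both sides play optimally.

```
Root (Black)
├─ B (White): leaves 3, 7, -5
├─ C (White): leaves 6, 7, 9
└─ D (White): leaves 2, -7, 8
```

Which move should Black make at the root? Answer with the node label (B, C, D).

B (White): max(3, 7, -5) = 7
C (White): max(6, 7, 9) = 9
D (White): max(2, -7, 8) = 8
Root (Black): min(7, 9, 8) = 7
Black picks the child with the lowest value: B (value 7).

B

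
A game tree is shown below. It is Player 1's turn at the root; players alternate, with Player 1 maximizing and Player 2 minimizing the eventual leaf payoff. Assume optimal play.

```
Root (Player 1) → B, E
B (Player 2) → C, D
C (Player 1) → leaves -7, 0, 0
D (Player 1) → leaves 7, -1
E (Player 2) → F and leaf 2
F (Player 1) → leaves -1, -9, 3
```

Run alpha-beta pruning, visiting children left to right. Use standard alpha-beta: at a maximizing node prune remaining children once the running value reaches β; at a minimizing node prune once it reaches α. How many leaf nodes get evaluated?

C [α=-∞,β=+∞]: v=0
D [α=-∞,β=0]: v=7 after child 1 ≥ β → β-cutoff, skip 1
B [α=-∞,β=+∞]: v=0
F [α=0,β=+∞]: v=3
E [α=0,β=+∞]: v=2
Root [α=-∞,β=+∞]: v=2
Leaves evaluated: 8 of 9.

8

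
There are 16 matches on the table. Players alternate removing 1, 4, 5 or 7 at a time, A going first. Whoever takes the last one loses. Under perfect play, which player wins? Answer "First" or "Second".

W/L table (W = player to move can force a win):
i:   0  1  2  3  4  5  6  7  8  9 10 11 12 13 14 15 16
     W  L  W  L  W  W  W  W  W  L  W  L  W  W  W  W  W
Position 16 is W, so the first player wins.

First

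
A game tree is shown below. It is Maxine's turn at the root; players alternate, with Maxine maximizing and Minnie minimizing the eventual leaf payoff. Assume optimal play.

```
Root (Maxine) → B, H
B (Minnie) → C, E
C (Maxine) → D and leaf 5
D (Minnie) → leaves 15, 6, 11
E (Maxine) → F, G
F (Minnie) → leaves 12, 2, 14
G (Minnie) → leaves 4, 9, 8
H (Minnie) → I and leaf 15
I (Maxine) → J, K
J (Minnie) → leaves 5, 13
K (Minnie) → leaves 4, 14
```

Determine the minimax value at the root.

D (Minnie): min(15, 6, 11) = 6
C (Maxine): max(6, 5) = 6
F (Minnie): min(12, 2, 14) = 2
G (Minnie): min(4, 9, 8) = 4
E (Maxine): max(2, 4) = 4
B (Minnie): min(6, 4) = 4
J (Minnie): min(5, 13) = 5
K (Minnie): min(4, 14) = 4
I (Maxine): max(5, 4) = 5
H (Minnie): min(5, 15) = 5
Root (Maxine): max(4, 5) = 5

5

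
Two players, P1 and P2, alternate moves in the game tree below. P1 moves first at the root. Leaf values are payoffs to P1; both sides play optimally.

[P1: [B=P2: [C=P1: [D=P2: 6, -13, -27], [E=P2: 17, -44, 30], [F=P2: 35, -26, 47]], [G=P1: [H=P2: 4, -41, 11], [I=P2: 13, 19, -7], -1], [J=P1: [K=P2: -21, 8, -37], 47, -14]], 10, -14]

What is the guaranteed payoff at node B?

D: min(6, -13, -27) = -27
E: min(17, -44, 30) = -44
F: min(35, -26, 47) = -26
C: max(-27, -44, -26) = -26
H: min(4, -41, 11) = -41
I: min(13, 19, -7) = -7
G: max(-41, -7, -1) = -1
K: min(-21, 8, -37) = -37
J: max(-37, 47, -14) = 47
B: min(-26, -1, 47) = -26

-26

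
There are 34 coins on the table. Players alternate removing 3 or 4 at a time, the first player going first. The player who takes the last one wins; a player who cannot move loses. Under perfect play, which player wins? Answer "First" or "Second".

First

Mark each pile size as W (mover wins) or L (mover loses):
i:   0  1  2  3  4  5  6  7  8  9 10 11 12 13 14 15 16 17 18 19 20 21 22 23 24 25 26 27 28 29 30 31 32 33 34
     L  L  L  W  W  W  W  L  L  L  W  W  W  W  L  L  L  W  W  W  W  L  L  L  W  W  W  W  L  L  L  W  W  W  W
Position 34 is W, so the first player wins.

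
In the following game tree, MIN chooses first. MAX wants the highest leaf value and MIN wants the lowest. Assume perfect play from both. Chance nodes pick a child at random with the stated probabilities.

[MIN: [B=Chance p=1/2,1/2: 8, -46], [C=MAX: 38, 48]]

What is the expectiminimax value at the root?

-19

B (Chance): 1/2·8 + 1/2·-46 = -19
C (MAX): max(38, 48) = 48
Root (MIN): min(-19, 48) = -19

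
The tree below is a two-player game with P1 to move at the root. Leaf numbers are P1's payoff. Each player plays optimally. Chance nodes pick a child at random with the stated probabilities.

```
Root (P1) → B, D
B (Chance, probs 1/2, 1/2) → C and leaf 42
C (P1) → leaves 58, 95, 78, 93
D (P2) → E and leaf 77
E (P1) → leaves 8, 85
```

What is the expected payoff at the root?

77

C (P1): max(58, 95, 78, 93) = 95
B (Chance): 1/2·95 + 1/2·42 = 68.5
E (P1): max(8, 85) = 85
D (P2): min(85, 77) = 77
Root (P1): max(68.5, 77) = 77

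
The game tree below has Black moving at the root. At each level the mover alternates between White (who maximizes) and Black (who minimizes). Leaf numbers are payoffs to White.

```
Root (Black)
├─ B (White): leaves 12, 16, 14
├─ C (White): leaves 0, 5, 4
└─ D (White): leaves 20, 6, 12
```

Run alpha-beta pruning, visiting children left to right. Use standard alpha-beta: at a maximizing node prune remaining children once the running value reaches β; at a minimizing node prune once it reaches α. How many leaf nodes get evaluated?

B [α=-∞,β=+∞]: v=16
C [α=-∞,β=16]: v=5
D [α=-∞,β=5]: v=20 after child 1 ≥ β → β-cutoff, skip 2
Root [α=-∞,β=+∞]: v=5
Leaves evaluated: 7 of 9.

7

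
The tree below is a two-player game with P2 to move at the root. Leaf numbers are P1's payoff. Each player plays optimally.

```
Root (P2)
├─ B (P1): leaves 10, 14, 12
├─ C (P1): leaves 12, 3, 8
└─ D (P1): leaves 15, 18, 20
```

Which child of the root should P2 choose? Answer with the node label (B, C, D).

B (P1): max(10, 14, 12) = 14
C (P1): max(12, 3, 8) = 12
D (P1): max(15, 18, 20) = 20
Root (P2): min(14, 12, 20) = 12
P2 picks the child with the lowest value: C (value 12).

C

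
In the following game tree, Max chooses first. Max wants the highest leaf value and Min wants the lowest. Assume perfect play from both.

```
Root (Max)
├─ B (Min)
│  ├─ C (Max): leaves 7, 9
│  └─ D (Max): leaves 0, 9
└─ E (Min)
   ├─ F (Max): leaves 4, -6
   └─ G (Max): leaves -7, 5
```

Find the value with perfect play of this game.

9

C (Max): max(7, 9) = 9
D (Max): max(0, 9) = 9
B (Min): min(9, 9) = 9
F (Max): max(4, -6) = 4
G (Max): max(-7, 5) = 5
E (Min): min(4, 5) = 4
Root (Max): max(9, 4) = 9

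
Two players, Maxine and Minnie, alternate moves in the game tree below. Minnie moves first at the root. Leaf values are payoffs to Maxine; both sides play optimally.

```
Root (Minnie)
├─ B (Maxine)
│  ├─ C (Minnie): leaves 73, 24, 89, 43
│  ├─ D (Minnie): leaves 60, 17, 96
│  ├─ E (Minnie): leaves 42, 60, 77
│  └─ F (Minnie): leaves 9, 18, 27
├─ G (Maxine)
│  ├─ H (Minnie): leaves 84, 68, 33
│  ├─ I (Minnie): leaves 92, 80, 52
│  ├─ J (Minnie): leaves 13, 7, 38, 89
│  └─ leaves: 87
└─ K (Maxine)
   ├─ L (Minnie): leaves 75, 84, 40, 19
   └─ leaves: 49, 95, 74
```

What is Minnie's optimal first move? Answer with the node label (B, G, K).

B

C (Minnie): min(73, 24, 89, 43) = 24
D (Minnie): min(60, 17, 96) = 17
E (Minnie): min(42, 60, 77) = 42
F (Minnie): min(9, 18, 27) = 9
B (Maxine): max(24, 17, 42, 9) = 42
H (Minnie): min(84, 68, 33) = 33
I (Minnie): min(92, 80, 52) = 52
J (Minnie): min(13, 7, 38, 89) = 7
G (Maxine): max(33, 52, 7, 87) = 87
L (Minnie): min(75, 84, 40, 19) = 19
K (Maxine): max(19, 49, 95, 74) = 95
Root (Minnie): min(42, 87, 95) = 42
Minnie picks the child with the lowest value: B (value 42).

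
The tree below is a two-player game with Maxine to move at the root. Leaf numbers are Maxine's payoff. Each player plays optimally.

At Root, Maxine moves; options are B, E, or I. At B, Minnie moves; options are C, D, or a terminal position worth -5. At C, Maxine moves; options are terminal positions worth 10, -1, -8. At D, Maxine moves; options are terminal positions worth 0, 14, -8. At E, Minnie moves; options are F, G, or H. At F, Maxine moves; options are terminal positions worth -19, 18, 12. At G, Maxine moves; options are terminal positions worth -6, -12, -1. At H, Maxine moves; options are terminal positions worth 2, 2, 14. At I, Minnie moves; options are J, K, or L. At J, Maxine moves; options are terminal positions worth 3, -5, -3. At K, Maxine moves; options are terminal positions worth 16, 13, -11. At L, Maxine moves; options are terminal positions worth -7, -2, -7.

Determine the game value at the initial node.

-1

C (Maxine): max(10, -1, -8) = 10
D (Maxine): max(0, 14, -8) = 14
B (Minnie): min(10, 14, -5) = -5
F (Maxine): max(-19, 18, 12) = 18
G (Maxine): max(-6, -12, -1) = -1
H (Maxine): max(2, 2, 14) = 14
E (Minnie): min(18, -1, 14) = -1
J (Maxine): max(3, -5, -3) = 3
K (Maxine): max(16, 13, -11) = 16
L (Maxine): max(-7, -2, -7) = -2
I (Minnie): min(3, 16, -2) = -2
Root (Maxine): max(-5, -1, -2) = -1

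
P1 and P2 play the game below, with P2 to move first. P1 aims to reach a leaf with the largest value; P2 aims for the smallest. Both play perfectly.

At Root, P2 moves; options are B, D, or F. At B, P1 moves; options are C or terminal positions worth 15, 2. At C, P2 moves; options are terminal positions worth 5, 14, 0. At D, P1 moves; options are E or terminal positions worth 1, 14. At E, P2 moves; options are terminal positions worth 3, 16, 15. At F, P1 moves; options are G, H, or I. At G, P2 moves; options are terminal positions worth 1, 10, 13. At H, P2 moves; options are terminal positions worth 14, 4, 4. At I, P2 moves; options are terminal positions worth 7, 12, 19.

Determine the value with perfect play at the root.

7

C (P2): min(5, 14, 0) = 0
B (P1): max(0, 15, 2) = 15
E (P2): min(3, 16, 15) = 3
D (P1): max(3, 1, 14) = 14
G (P2): min(1, 10, 13) = 1
H (P2): min(14, 4, 4) = 4
I (P2): min(7, 12, 19) = 7
F (P1): max(1, 4, 7) = 7
Root (P2): min(15, 14, 7) = 7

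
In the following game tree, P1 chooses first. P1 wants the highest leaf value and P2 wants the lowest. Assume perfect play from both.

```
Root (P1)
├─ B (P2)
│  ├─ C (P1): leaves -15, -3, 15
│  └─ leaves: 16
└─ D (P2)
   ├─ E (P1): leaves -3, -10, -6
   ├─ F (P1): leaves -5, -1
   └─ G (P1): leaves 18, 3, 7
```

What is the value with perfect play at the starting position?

15

C (P1): max(-15, -3, 15) = 15
B (P2): min(15, 16) = 15
E (P1): max(-3, -10, -6) = -3
F (P1): max(-5, -1) = -1
G (P1): max(18, 3, 7) = 18
D (P2): min(-3, -1, 18) = -3
Root (P1): max(15, -3) = 15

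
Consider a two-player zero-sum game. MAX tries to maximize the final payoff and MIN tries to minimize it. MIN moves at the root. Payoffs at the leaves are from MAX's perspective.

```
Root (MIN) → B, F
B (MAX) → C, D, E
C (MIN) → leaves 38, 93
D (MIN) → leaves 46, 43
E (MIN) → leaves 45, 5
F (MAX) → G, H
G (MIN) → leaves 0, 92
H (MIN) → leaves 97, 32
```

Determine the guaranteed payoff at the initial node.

32

C (MIN): min(38, 93) = 38
D (MIN): min(46, 43) = 43
E (MIN): min(45, 5) = 5
B (MAX): max(38, 43, 5) = 43
G (MIN): min(0, 92) = 0
H (MIN): min(97, 32) = 32
F (MAX): max(0, 32) = 32
Root (MIN): min(43, 32) = 32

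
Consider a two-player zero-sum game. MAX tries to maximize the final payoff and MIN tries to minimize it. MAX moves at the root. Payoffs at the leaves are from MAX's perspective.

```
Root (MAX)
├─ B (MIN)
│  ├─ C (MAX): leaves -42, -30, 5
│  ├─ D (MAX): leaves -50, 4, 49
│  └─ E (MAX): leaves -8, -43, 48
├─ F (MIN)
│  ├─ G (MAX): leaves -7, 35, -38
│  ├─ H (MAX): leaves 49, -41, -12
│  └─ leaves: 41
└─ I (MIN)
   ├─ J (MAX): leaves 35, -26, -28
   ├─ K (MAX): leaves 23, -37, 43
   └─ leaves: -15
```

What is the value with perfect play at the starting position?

C (MAX): max(-42, -30, 5) = 5
D (MAX): max(-50, 4, 49) = 49
E (MAX): max(-8, -43, 48) = 48
B (MIN): min(5, 49, 48) = 5
G (MAX): max(-7, 35, -38) = 35
H (MAX): max(49, -41, -12) = 49
F (MIN): min(35, 49, 41) = 35
J (MAX): max(35, -26, -28) = 35
K (MAX): max(23, -37, 43) = 43
I (MIN): min(35, 43, -15) = -15
Root (MAX): max(5, 35, -15) = 35

35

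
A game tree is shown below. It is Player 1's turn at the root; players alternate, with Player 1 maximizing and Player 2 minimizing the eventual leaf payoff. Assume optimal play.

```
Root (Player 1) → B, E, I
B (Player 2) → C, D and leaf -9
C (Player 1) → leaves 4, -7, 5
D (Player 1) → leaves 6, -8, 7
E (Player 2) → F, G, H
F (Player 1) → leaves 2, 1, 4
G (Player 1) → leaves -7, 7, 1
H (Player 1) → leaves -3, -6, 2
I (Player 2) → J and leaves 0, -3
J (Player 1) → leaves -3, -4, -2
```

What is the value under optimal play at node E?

2

F: max(2, 1, 4) = 4
G: max(-7, 7, 1) = 7
H: max(-3, -6, 2) = 2
E: min(4, 7, 2) = 2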